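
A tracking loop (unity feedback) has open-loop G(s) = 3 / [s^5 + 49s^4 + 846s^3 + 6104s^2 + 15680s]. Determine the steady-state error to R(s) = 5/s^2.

78400/3

Lowest-order denominator term is 15680s, so the open loop has 1 pole at the origin → type 1 system.
K_v = lim_{s→0} s·G(s) = 3 / 15680 = 3/15680.
e_ss = 5/K_v = 5/(3/15680) = 78400/3.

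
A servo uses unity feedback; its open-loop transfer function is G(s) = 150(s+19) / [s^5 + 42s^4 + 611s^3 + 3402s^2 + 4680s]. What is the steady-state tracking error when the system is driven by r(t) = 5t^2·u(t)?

infinity

Lowest-order denominator term is 4680s, so the open loop has 1 pole at the origin → type 1 system.
For a type-1 system K_a = 0, so e_ss to a parabolic input is unbounded.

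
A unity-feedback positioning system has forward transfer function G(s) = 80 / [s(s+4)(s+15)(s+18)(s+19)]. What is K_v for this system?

One free integrator in G(s): this is a type 1 system.
K_v = lim_{s→0} s·G(s) = 80 / (4·15·18·19) = 2/513.

2/513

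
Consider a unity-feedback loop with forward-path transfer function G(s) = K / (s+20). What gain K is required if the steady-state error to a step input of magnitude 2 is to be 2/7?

120

System type = 0 (no poles at s=0).
K_p = lim_{s→0} G(s) = K / (20) = 0.05·K.
e_ss = 2/(1 + K_p) = 2/7 ⇒ 1 + 0.05·K = 7 ⇒ K = 120.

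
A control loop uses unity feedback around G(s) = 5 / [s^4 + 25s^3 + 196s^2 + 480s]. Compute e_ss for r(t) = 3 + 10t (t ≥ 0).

The denominator has no term below 480s — 1 pole at s=0, type 1. Taking each input component in turn:
  • 3: tracked with zero error.
  • 10t: e_ss = 10/K_v with K_v=1/96 → 960.
Total e_ss = 960.

960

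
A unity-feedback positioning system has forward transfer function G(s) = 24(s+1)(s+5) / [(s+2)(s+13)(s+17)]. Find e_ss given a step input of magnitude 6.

No free integrators in G(s): this is a type 0 system.
K_p = lim_{s→0} G(s) = 24·1·5 / (2·13·17) = 60/221.
e_ss = 6/(1 + K_p) = 6/(281/221) = 1326/281.

1326/281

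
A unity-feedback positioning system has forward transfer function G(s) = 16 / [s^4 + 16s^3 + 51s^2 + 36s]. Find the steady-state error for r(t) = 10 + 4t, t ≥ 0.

9

Factoring s from the denominator leaves a polynomial with constant term 36, so the system is type 1. Taking each input component in turn:
  • 10: tracked with zero error.
  • 4t: e_ss = 4/K_v with K_v=4/9 → 9.
Total e_ss = 9.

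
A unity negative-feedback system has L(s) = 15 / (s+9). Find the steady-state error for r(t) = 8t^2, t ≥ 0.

No free integrators in L(s): this is a type 0 system.
K_a = lim_{s→0} s^2·L(s) = 0; the steady-state error to this parabolic input grows without bound.

infinity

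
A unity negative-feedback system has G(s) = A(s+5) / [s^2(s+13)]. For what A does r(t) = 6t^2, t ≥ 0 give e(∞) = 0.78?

System type = 2 (two poles at s=0).
K_a = lim_{s→0} s^2·G(s) = A·5 / (13) = (5/13)·A.
e_ss = 12/K_a = 0.78 ⇒ K_a = 200/13 ⇒ A = (200/13)/(5/13) = 40.

40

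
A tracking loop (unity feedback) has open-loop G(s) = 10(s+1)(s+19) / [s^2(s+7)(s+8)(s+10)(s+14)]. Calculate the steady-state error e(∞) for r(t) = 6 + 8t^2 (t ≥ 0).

12544/19

G(s) has two factors of s in the denominator, so the system is type 2. Taking each input component in turn:
  • 6: tracked with zero error.
  • 8t^2: e_ss = 16/K_a with K_a=19/784 → 12544/19.
Total e_ss = 12544/19.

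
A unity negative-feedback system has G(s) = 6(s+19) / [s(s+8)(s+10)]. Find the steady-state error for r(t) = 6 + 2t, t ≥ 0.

G(s) has one factor of s in the denominator, so the system is type 1. Treating each term separately:
  • 6: tracked with zero error.
  • 2t: e_ss = 2/K_v with K_v=1.425 → 80/57.
Total e_ss = 80/57.

80/57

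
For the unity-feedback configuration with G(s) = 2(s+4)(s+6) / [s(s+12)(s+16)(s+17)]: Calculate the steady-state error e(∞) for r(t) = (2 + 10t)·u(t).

680

One free integrator in G(s): this is a type 1 system. Treating each term separately:
  • 2: tracked with zero error.
  • 10t: e_ss = 10/K_v with K_v=1/68 → 680.
Total e_ss = 680.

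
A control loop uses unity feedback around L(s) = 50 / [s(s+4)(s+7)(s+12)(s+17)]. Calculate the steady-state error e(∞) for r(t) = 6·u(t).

The open loop has one pole at the origin → type 1 system.
A type-1 system has K_p = ∞, so it tracks a step input with zero steady-state error.

0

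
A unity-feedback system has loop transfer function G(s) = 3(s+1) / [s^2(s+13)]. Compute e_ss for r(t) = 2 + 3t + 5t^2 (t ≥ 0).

130/3

System type = 2 (two poles at s=0). Treating each term separately:
  • 2: tracked with zero error.
  • 3t: tracked with zero error.
  • 5t^2: e_ss = 10/K_a with K_a=3/13 → 130/3.
Total e_ss = 130/3.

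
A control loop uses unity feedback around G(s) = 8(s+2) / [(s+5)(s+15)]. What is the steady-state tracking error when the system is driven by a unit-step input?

G(s) has no factors of s in the denominator, so the system is type 0.
K_p = lim_{s→0} G(s) = 8·2 / (5·15) = 16/75.
e_ss = 1/(1 + K_p) = 1/(91/75) = 75/91.

75/91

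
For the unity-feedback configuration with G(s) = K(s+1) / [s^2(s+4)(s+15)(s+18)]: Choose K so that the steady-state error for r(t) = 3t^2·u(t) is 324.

20

The open loop has two poles at the origin → type 2 system.
K_a = lim_{s→0} s^2·G(s) = K·1 / (4·15·18) = (1/1080)·K.
e_ss = 6/K_a = 324 ⇒ K_a = 1/54 ⇒ K = (1/54)/(1/1080) = 20.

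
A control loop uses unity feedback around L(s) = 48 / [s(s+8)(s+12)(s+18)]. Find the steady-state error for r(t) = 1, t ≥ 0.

System type = 1 (one pole at s=0).
K_p = ∞ for a type-1 system; e_ss to a step is zero.

0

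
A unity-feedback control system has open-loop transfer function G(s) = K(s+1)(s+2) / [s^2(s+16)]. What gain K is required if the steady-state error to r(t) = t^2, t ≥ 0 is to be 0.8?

Two free integrators in G(s): this is a type 2 system.
K_a = lim_{s→0} s^2·G(s) = K·1·2 / (16) = 0.125·K.
e_ss = 2/K_a = 0.8 ⇒ K_a = 2.5 ⇒ K = 2.5/0.125 = 20.

20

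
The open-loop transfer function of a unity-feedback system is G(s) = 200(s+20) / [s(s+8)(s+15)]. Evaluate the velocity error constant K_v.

100/3

System type = 1 (one pole at s=0).
K_v = lim_{s→0} s·G(s) = 200·20 / (8·15) = 100/3.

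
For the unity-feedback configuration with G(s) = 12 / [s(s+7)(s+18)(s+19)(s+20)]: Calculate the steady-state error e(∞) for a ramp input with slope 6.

The open loop has one pole at the origin → type 1 system.
K_v = lim_{s→0} s·G(s) = 12 / (7·18·19·20) = 1/3990.
e_ss = 6/K_v = 6/(1/3990) = 23940.

23940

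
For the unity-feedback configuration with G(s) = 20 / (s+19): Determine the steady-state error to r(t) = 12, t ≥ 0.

System type = 0 (no poles at s=0).
K_p = lim_{s→0} G(s) = 20 / (19) = 20/19.
e_ss = 12/(1 + K_p) = 12/(39/19) = 76/13.

76/13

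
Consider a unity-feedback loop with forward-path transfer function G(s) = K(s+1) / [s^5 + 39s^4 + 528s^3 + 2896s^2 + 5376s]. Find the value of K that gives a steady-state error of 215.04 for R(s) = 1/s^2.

Factoring s from the denominator leaves a polynomial with constant term 5376, so the system is type 1.
K_v = lim_{s→0} s·G(s) = K·1 / 5376 = (1/5376)·K.
e_ss = 1/K_v = 215.04 ⇒ K_v = 25/5376 ⇒ K = (25/5376)/(1/5376) = 25.

25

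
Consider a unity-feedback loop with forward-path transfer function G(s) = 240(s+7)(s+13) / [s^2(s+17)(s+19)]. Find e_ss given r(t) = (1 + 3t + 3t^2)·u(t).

The open loop has two poles at the origin → type 2 system. Taking each input component in turn:
  • 1: tracked with zero error.
  • 3t: tracked with zero error.
  • 3t^2: e_ss = 6/K_a with K_a=21840/323 → 323/3640.
Total e_ss = 323/3640.

323/3640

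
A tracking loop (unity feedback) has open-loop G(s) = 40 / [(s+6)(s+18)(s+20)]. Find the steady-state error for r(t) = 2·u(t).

108/55

System type = 0 (no poles at s=0).
K_p = lim_{s→0} G(s) = 40 / (6·18·20) = 1/54.
e_ss = 2/(1 + K_p) = 2/(55/54) = 108/55.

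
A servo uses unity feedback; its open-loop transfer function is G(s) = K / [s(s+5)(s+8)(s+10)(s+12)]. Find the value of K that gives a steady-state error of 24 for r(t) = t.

200

The open loop has one pole at the origin → type 1 system.
K_v = lim_{s→0} s·G(s) = K / (5·8·10·12) = (1/4800)·K.
e_ss = 1/K_v = 24 ⇒ K_v = 1/24 ⇒ K = (1/24)/(1/4800) = 200.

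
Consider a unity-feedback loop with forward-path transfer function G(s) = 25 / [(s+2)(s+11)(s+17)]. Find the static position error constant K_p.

25/374

System type = 0 (no poles at s=0).
K_p = lim_{s→0} G(s) = 25 / (2·11·17) = 25/374.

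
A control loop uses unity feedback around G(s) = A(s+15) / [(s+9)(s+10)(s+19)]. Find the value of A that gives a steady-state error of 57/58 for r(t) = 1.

2

No free integrators in G(s): this is a type 0 system.
K_p = lim_{s→0} G(s) = A·15 / (9·10·19) = (1/114)·A.
e_ss = 1/(1 + K_p) = 57/58 ⇒ 1 + (1/114)·A = 58/57 ⇒ A = 2.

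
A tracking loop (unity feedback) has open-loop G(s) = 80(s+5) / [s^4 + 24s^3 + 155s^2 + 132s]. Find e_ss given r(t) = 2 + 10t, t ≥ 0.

3.3

The denominator has no term below 132s — 1 pole at s=0, type 1. Taking each input component in turn:
  • 2: tracked with zero error.
  • 10t: e_ss = 10/K_v with K_v=100/33 → 3.3.
Total e_ss = 3.3.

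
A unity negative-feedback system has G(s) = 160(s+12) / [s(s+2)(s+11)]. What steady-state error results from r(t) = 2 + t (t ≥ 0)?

11/960

System type = 1 (one pole at s=0). Treating each term separately:
  • 2: tracked with zero error.
  • t: e_ss = 1/K_v with K_v=960/11 → 11/960.
Total e_ss = 11/960.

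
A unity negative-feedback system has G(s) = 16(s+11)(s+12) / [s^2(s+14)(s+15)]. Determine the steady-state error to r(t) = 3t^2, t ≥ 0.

Two free integrators in G(s): this is a type 2 system.
K_a = lim_{s→0} s^2·G(s) = 16·11·12 / (14·15) = 352/35.
r(t) = 3t^2 gives R(s) = 6/s^3.
e_ss = 6/K_a = 6/(352/35) = 105/176.

105/176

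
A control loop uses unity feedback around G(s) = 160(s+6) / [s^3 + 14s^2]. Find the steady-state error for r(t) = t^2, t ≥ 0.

7/240

The denominator has no term below 14s^2 — 2 poles at s=0, type 2.
K_a = lim_{s→0} s^2·G(s) = 160·6 / 14 = 480/7.
r(t) = t^2 gives R(s) = 2/s^3.
e_ss = 2/K_a = 2/(480/7) = 7/240.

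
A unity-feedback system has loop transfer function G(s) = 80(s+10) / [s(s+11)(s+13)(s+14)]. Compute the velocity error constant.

400/1001

System type = 1 (one pole at s=0).
K_v = lim_{s→0} s·G(s) = 80·10 / (11·13·14) = 400/1001.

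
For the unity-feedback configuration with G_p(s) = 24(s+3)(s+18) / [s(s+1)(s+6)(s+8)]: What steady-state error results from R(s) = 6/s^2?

One free integrator in G_p(s): this is a type 1 system.
K_v = lim_{s→0} s·G_p(s) = 24·3·18 / (1·6·8) = 27.
e_ss = 6/K_v = 6/27 = 2/9.

2/9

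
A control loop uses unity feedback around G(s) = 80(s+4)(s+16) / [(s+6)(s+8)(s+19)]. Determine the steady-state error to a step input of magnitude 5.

System type = 0 (no poles at s=0).
K_p = lim_{s→0} G(s) = 80·4·16 / (6·8·19) = 320/57.
e_ss = 5/(1 + K_p) = 5/(377/57) = 285/377.

285/377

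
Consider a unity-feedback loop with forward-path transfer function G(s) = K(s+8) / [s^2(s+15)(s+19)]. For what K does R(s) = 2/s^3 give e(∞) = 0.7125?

The open loop has two poles at the origin → type 2 system.
K_a = lim_{s→0} s^2·G(s) = K·8 / (15·19) = (8/285)·K.
e_ss = 2/K_a = 0.7125 ⇒ K_a = 160/57 ⇒ K = (160/57)/(8/285) = 100.

100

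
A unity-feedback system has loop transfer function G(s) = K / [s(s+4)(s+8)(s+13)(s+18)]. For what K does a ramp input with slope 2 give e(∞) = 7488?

2

One free integrator in G(s): this is a type 1 system.
K_v = lim_{s→0} s·G(s) = K / (4·8·13·18) = (1/7488)·K.
e_ss = 2/K_v = 7488 ⇒ K_v = 1/3744 ⇒ K = (1/3744)/(1/7488) = 2.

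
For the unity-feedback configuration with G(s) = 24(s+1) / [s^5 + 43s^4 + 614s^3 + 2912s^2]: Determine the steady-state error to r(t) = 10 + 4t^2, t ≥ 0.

2912/3

The denominator has no term below 2912s^2 — 2 poles at s=0, type 2. By superposition:
  • 10: tracked with zero error.
  • 4t^2: e_ss = 8/K_a with K_a=3/364 → 2912/3.
Total e_ss = 2912/3.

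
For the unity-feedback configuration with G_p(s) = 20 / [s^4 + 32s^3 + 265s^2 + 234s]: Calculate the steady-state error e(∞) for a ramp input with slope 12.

140.4

Lowest-order denominator term is 234s, so the open loop has 1 pole at the origin → type 1 system.
K_v = lim_{s→0} s·G_p(s) = 20 / 234 = 10/117.
e_ss = 12/K_v = 12/(10/117) = 140.4.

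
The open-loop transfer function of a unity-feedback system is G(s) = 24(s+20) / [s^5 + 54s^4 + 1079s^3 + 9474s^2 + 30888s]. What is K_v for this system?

20/1287

Lowest-order denominator term is 30888s, so the open loop has 1 pole at the origin → type 1 system.
K_v = lim_{s→0} s·G(s) = 24·20 / 30888 = 20/1287.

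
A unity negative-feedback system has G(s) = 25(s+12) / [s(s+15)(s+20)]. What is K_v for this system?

1

The open loop has one pole at the origin → type 1 system.
K_v = lim_{s→0} s·G(s) = 25·12 / (15·20) = 1.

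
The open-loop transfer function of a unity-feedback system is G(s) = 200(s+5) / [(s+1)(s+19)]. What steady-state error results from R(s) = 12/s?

228/1019

No free integrators in G(s): this is a type 0 system.
K_p = lim_{s→0} G(s) = 200·5 / (1·19) = 1000/19.
e_ss = 12/(1 + K_p) = 12/(1019/19) = 228/1019.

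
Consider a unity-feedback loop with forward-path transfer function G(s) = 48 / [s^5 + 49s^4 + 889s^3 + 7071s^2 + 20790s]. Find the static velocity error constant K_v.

Factoring s from the denominator leaves a polynomial with constant term 20790, so the system is type 1.
K_v = lim_{s→0} s·G(s) = 48 / 20790 = 8/3465.

8/3465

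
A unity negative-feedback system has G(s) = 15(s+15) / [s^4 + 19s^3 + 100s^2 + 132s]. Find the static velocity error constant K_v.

75/44

Factoring s from the denominator leaves a polynomial with constant term 132, so the system is type 1.
K_v = lim_{s→0} s·G(s) = 15·15 / 132 = 75/44.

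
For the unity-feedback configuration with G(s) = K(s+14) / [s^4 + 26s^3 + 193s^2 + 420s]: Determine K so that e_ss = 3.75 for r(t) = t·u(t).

8

The denominator has no term below 420s — 1 pole at s=0, type 1.
K_v = lim_{s→0} s·G(s) = K·14 / 420 = (1/30)·K.
e_ss = 1/K_v = 3.75 ⇒ K_v = 4/15 ⇒ K = (4/15)/(1/30) = 8.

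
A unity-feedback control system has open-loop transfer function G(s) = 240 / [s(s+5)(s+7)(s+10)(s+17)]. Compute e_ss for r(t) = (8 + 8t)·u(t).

One free integrator in G(s): this is a type 1 system. Treating each term separately:
  • 8: tracked with zero error.
  • 8t: e_ss = 8/K_v with K_v=24/595 → 595/3.
Total e_ss = 595/3.

595/3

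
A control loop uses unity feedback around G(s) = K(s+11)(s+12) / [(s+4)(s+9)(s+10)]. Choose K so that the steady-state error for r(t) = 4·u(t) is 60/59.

8

System type = 0 (no poles at s=0).
K_p = lim_{s→0} G(s) = K·11·12 / (4·9·10) = (11/30)·K.
e_ss = 4/(1 + K_p) = 60/59 ⇒ 1 + (11/30)·K = 59/15 ⇒ K = 8.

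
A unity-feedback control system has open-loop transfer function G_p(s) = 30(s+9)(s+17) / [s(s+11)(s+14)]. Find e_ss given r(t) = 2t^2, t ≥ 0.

One free integrator in G_p(s): this is a type 1 system.
K_a = lim_{s→0} s^2·G_p(s) = 0; the steady-state error to this parabolic input grows without bound.

infinity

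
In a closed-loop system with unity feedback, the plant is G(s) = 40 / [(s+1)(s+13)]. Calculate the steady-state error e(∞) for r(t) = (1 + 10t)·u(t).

The open loop has no poles at the origin → type 0 system. By superposition:
  • 1: e_ss = 1/(1+K_p) with K_p=40/13 → 13/53.
  • 10t: a type-0 system cannot track it, e_ss → ∞.
The unbounded component dominates.

infinity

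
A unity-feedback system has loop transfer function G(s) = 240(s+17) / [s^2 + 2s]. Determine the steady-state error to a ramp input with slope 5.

1/408

Lowest-order denominator term is 2s, so the open loop has 1 pole at the origin → type 1 system.
K_v = lim_{s→0} s·G(s) = 240·17 / 2 = 2040.
e_ss = 5/K_v = 5/2040 = 1/408.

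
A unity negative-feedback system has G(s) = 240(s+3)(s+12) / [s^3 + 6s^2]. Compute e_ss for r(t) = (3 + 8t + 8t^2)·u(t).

The denominator has no term below 6s^2 — 2 poles at s=0, type 2. Taking each input component in turn:
  • 3: tracked with zero error.
  • 8t: tracked with zero error.
  • 8t^2: e_ss = 16/K_a with K_a=1440 → 1/90.
Total e_ss = 1/90.

1/90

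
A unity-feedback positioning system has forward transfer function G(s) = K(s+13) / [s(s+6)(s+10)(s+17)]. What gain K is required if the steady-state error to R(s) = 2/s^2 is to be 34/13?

60

The open loop has one pole at the origin → type 1 system.
K_v = lim_{s→0} s·G(s) = K·13 / (6·10·17) = (13/1020)·K.
e_ss = 2/K_v = 34/13 ⇒ K_v = 13/17 ⇒ K = (13/17)/(13/1020) = 60.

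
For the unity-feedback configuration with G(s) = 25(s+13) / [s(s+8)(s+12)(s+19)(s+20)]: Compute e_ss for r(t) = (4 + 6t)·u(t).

System type = 1 (one pole at s=0). Treating each term separately:
  • 4: tracked with zero error.
  • 6t: e_ss = 6/K_v with K_v=65/7296 → 43776/65.
Total e_ss = 43776/65.

43776/65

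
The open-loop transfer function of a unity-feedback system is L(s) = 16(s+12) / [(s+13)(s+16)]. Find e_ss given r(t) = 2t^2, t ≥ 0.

The open loop has no poles at the origin → type 0 system.
K_a = lim_{s→0} s^2·L(s) = 0; the steady-state error to this parabolic input grows without bound.

infinity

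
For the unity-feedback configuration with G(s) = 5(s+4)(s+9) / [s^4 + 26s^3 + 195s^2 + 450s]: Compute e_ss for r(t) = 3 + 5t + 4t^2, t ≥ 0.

infinity

The denominator has no term below 450s — 1 pole at s=0, type 1. Treating each term separately:
  • 3: tracked with zero error.
  • 5t: e_ss = 5/K_v with K_v=0.4 → 12.5.
  • 4t^2: a type-1 system cannot track it, e_ss → ∞.
The unbounded component dominates.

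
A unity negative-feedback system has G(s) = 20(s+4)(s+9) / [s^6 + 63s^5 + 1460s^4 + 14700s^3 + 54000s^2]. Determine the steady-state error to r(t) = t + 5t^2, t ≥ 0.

750

The denominator has no term below 54000s^2 — 2 poles at s=0, type 2. Treating each term separately:
  • t: tracked with zero error.
  • 5t^2: e_ss = 10/K_a with K_a=1/75 → 750.
Total e_ss = 750.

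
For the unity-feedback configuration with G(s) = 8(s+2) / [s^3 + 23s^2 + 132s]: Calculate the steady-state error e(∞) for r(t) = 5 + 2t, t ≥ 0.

16.5

The denominator has no term below 132s — 1 pole at s=0, type 1. Taking each input component in turn:
  • 5: tracked with zero error.
  • 2t: e_ss = 2/K_v with K_v=4/33 → 16.5.
Total e_ss = 16.5.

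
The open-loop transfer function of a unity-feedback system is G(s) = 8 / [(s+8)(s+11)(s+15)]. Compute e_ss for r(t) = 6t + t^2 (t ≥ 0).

System type = 0 (no poles at s=0). Treating each term separately:
  • 6t: a type-0 system cannot track it, e_ss → ∞.
  • t^2: a type-0 system cannot track it, e_ss → ∞.
The unbounded component dominates.

infinity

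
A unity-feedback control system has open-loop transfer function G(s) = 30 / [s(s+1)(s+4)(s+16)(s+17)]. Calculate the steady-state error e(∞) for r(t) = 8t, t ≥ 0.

One free integrator in G(s): this is a type 1 system.
K_v = lim_{s→0} s·G(s) = 30 / (1·4·16·17) = 15/544.
e_ss = 8/K_v = 8/(15/544) = 4352/15.

4352/15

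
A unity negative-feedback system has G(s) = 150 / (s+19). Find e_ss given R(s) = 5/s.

95/169

The open loop has no poles at the origin → type 0 system.
K_p = lim_{s→0} G(s) = 150 / (19) = 150/19.
e_ss = 5/(1 + K_p) = 5/(169/19) = 95/169.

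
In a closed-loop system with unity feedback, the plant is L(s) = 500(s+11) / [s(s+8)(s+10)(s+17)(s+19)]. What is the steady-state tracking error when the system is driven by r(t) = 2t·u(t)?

2584/275

The open loop has one pole at the origin → type 1 system.
K_v = lim_{s→0} s·L(s) = 500·11 / (8·10·17·19) = 275/1292.
e_ss = 2/K_v = 2/(275/1292) = 2584/275.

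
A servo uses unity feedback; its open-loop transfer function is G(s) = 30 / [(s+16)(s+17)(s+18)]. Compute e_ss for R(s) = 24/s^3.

infinity

No free integrators in G(s): this is a type 0 system.
For a type-0 system K_a = 0, so e_ss to a parabolic input is unbounded.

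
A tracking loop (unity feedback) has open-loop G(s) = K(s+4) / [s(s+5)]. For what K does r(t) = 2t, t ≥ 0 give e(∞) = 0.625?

G(s) has one factor of s in the denominator, so the system is type 1.
K_v = lim_{s→0} s·G(s) = K·4 / (5) = 0.8·K.
e_ss = 2/K_v = 0.625 ⇒ K_v = 3.2 ⇒ K = 3.2/0.8 = 4.

4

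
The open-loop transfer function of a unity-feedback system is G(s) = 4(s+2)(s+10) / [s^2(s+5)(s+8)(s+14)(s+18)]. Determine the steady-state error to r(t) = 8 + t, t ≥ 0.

G(s) has two factors of s in the denominator, so the system is type 2. By superposition:
  • 8: tracked with zero error.
  • t: tracked with zero error.
Total e_ss = 0.

0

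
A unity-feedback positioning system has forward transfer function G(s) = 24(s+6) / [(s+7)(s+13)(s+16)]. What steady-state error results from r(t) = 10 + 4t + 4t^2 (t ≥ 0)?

G(s) has no factors of s in the denominator, so the system is type 0. By superposition:
  • 10: e_ss = 10/(1+K_p) with K_p=9/91 → 9.1.
  • 4t: a type-0 system cannot track it, e_ss → ∞.
  • 4t^2: a type-0 system cannot track it, e_ss → ∞.
The unbounded component dominates.

infinity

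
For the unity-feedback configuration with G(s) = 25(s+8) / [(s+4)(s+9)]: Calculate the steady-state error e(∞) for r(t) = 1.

System type = 0 (no poles at s=0).
K_p = lim_{s→0} G(s) = 25·8 / (4·9) = 50/9.
e_ss = 1/(1 + K_p) = 1/(59/9) = 9/59.

9/59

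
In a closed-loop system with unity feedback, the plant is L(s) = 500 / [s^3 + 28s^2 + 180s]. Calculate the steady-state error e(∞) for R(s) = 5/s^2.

Lowest-order denominator term is 180s, so the open loop has 1 pole at the origin → type 1 system.
K_v = lim_{s→0} s·L(s) = 500 / 180 = 25/9.
e_ss = 5/K_v = 5/(25/9) = 1.8.

1.8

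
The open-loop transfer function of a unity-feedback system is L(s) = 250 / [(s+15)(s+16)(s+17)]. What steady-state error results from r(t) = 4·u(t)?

1632/433

The open loop has no poles at the origin → type 0 system.
K_p = lim_{s→0} L(s) = 250 / (15·16·17) = 25/408.
e_ss = 4/(1 + K_p) = 4/(433/408) = 1632/433.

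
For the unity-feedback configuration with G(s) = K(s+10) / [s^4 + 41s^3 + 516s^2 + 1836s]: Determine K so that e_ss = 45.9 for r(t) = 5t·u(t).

20

The denominator has no term below 1836s — 1 pole at s=0, type 1.
K_v = lim_{s→0} s·G(s) = K·10 / 1836 = (5/918)·K.
e_ss = 5/K_v = 45.9 ⇒ K_v = 50/459 ⇒ K = (50/459)/(5/918) = 20.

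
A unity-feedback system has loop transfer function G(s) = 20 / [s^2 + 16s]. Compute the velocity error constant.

Factoring s from the denominator leaves a polynomial with constant term 16, so the system is type 1.
K_v = lim_{s→0} s·G(s) = 20 / 16 = 1.25.

1.25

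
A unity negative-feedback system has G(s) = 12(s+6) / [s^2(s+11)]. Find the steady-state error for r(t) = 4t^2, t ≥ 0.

System type = 2 (two poles at s=0).
K_a = lim_{s→0} s^2·G(s) = 12·6 / (11) = 72/11.
r(t) = 4t^2 gives R(s) = 8/s^3.
e_ss = 8/K_a = 8/(72/11) = 11/9.

11/9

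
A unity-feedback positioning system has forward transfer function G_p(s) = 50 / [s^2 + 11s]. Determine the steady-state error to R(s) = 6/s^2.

1.32

Factoring s from the denominator leaves a polynomial with constant term 11, so the system is type 1.
K_v = lim_{s→0} s·G_p(s) = 50 / 11 = 50/11.
e_ss = 6/K_v = 6/(50/11) = 1.32.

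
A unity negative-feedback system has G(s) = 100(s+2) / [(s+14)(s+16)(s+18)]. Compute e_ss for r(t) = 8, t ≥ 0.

System type = 0 (no poles at s=0).
K_p = lim_{s→0} G(s) = 100·2 / (14·16·18) = 25/504.
e_ss = 8/(1 + K_p) = 8/(529/504) = 4032/529.

4032/529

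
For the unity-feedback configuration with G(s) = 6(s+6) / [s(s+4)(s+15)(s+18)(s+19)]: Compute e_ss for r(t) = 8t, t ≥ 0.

4560

One free integrator in G(s): this is a type 1 system.
K_v = lim_{s→0} s·G(s) = 6·6 / (4·15·18·19) = 1/570.
e_ss = 8/K_v = 8/(1/570) = 4560.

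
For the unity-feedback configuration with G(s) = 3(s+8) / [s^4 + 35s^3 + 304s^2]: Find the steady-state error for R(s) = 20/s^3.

Factoring s^2 from the denominator leaves a polynomial with constant term 304, so the system is type 2.
K_a = lim_{s→0} s^2·G(s) = 3·8 / 304 = 3/38.
r(t) = 10t^2 gives R(s) = 20/s^3.
e_ss = 20/K_a = 20/(3/38) = 760/3.

760/3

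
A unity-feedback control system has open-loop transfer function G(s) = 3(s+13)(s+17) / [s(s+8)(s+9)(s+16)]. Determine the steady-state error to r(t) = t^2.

infinity

One free integrator in G(s): this is a type 1 system.
K_a = lim_{s→0} s^2·G(s) = 0; the steady-state error to this parabolic input grows without bound.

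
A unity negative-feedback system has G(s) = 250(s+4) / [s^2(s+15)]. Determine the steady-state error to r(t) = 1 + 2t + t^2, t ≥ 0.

0.03

G(s) has two factors of s in the denominator, so the system is type 2. By superposition:
  • 1: tracked with zero error.
  • 2t: tracked with zero error.
  • t^2: e_ss = 2/K_a with K_a=200/3 → 0.03.
Total e_ss = 0.03.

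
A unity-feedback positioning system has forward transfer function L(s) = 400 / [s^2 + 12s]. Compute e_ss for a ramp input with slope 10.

Factoring s from the denominator leaves a polynomial with constant term 12, so the system is type 1.
K_v = lim_{s→0} s·L(s) = 400 / 12 = 100/3.
e_ss = 10/K_v = 10/(100/3) = 0.3.

0.3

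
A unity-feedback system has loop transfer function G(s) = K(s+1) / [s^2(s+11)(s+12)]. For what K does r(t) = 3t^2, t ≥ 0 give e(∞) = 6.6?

120

Two free integrators in G(s): this is a type 2 system.
K_a = lim_{s→0} s^2·G(s) = K·1 / (11·12) = (1/132)·K.
e_ss = 6/K_a = 6.6 ⇒ K_a = 10/11 ⇒ K = (10/11)/(1/132) = 120.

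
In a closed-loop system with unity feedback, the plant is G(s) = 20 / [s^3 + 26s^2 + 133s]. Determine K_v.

20/133

Lowest-order denominator term is 133s, so the open loop has 1 pole at the origin → type 1 system.
K_v = lim_{s→0} s·G(s) = 20 / 133 = 20/133.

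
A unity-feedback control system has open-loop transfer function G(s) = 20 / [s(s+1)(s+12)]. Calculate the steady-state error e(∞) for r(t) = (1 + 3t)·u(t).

1.8

G(s) has one factor of s in the denominator, so the system is type 1. Taking each input component in turn:
  • 1: tracked with zero error.
  • 3t: e_ss = 3/K_v with K_v=5/3 → 1.8.
Total e_ss = 1.8.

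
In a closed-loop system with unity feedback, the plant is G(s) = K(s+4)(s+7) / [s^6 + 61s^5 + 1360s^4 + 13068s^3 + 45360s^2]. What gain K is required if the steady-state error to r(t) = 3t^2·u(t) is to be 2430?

Lowest-order denominator term is 45360s^2, so the open loop has 2 poles at the origin → type 2 system.
K_a = lim_{s→0} s^2·G(s) = K·4·7 / 45360 = (1/1620)·K.
e_ss = 6/K_a = 2430 ⇒ K_a = 1/405 ⇒ K = (1/405)/(1/1620) = 4.

4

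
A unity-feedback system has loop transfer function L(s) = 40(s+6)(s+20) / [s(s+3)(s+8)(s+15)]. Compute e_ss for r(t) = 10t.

System type = 1 (one pole at s=0).
K_v = lim_{s→0} s·L(s) = 40·6·20 / (3·8·15) = 40/3.
e_ss = 10/K_v = 10/(40/3) = 0.75.

0.75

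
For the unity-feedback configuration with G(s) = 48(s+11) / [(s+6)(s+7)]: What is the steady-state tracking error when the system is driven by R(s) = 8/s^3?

System type = 0 (no poles at s=0).
K_a = lim_{s→0} s^2·G(s) = 0; the steady-state error to this parabolic input grows without bound.

infinity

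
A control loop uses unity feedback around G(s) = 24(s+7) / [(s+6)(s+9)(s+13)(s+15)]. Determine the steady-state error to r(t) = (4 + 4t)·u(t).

infinity

System type = 0 (no poles at s=0). By superposition:
  • 4: e_ss = 4/(1+K_p) with K_p=28/1755 → 7020/1783.
  • 4t: a type-0 system cannot track it, e_ss → ∞.
The unbounded component dominates.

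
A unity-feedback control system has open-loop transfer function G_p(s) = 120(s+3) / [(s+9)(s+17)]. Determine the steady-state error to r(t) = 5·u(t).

The open loop has no poles at the origin → type 0 system.
K_p = lim_{s→0} G_p(s) = 120·3 / (9·17) = 40/17.
e_ss = 5/(1 + K_p) = 5/(57/17) = 85/57.

85/57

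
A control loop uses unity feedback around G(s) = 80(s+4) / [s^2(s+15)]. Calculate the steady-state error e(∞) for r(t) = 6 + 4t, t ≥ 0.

0

Two free integrators in G(s): this is a type 2 system. Treating each term separately:
  • 6: tracked with zero error.
  • 4t: tracked with zero error.
Total e_ss = 0.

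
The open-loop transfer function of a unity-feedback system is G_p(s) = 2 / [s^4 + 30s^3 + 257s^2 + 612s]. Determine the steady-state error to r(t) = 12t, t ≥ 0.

3672

Factoring s from the denominator leaves a polynomial with constant term 612, so the system is type 1.
K_v = lim_{s→0} s·G_p(s) = 2 / 612 = 1/306.
e_ss = 12/K_v = 12/(1/306) = 3672.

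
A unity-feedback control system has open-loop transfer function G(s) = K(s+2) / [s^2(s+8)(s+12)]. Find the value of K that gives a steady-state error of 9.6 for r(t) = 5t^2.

G(s) has two factors of s in the denominator, so the system is type 2.
K_a = lim_{s→0} s^2·G(s) = K·2 / (8·12) = (1/48)·K.
e_ss = 10/K_a = 9.6 ⇒ K_a = 25/24 ⇒ K = (25/24)/(1/48) = 50.

50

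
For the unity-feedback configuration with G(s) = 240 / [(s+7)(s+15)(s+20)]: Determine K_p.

No free integrators in G(s): this is a type 0 system.
K_p = lim_{s→0} G(s) = 240 / (7·15·20) = 4/35.

4/35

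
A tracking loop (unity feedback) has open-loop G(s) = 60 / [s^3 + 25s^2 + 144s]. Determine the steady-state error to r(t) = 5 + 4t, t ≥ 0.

9.6

Factoring s from the denominator leaves a polynomial with constant term 144, so the system is type 1. By superposition:
  • 5: tracked with zero error.
  • 4t: e_ss = 4/K_v with K_v=5/12 → 9.6.
Total e_ss = 9.6.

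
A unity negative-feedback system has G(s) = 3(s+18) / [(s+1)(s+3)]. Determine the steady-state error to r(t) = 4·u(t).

4/19

G(s) has no factors of s in the denominator, so the system is type 0.
K_p = lim_{s→0} G(s) = 3·18 / (1·3) = 18.
e_ss = 4/(1 + K_p) = 4/19.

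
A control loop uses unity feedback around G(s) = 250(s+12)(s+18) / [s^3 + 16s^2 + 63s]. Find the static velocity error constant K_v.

6000/7

The denominator has no term below 63s — 1 pole at s=0, type 1.
K_v = lim_{s→0} s·G(s) = 250·12·18 / 63 = 6000/7.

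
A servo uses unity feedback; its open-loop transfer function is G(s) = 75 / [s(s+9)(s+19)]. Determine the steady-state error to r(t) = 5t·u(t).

The open loop has one pole at the origin → type 1 system.
K_v = lim_{s→0} s·G(s) = 75 / (9·19) = 25/57.
e_ss = 5/K_v = 5/(25/57) = 11.4.

11.4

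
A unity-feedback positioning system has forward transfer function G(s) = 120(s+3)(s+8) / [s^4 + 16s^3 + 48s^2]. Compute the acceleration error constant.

The denominator has no term below 48s^2 — 2 poles at s=0, type 2.
K_a = lim_{s→0} s^2·G(s) = 120·3·8 / 48 = 60.

60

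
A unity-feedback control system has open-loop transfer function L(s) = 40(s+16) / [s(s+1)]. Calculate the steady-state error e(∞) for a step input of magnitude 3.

0

System type = 1 (one pole at s=0).
A type-1 system has K_p = ∞, so it tracks a step input with zero steady-state error.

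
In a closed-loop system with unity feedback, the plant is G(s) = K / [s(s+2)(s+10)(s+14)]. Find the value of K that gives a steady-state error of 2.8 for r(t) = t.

One free integrator in G(s): this is a type 1 system.
K_v = lim_{s→0} s·G(s) = K / (2·10·14) = (1/280)·K.
e_ss = 1/K_v = 2.8 ⇒ K_v = 5/14 ⇒ K = (5/14)/(1/280) = 100.

100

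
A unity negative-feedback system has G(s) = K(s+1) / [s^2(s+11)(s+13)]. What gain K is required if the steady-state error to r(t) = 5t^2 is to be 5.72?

250

G(s) has two factors of s in the denominator, so the system is type 2.
K_a = lim_{s→0} s^2·G(s) = K·1 / (11·13) = (1/143)·K.
e_ss = 10/K_a = 5.72 ⇒ K_a = 250/143 ⇒ K = (250/143)/(1/143) = 250.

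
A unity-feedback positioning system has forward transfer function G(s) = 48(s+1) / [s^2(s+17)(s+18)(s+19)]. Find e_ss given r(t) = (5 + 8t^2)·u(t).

1938

Two free integrators in G(s): this is a type 2 system. By superposition:
  • 5: tracked with zero error.
  • 8t^2: e_ss = 16/K_a with K_a=8/969 → 1938.
Total e_ss = 1938.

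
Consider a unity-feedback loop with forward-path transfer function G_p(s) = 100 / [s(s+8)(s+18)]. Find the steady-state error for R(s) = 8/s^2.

11.52

G_p(s) has one factor of s in the denominator, so the system is type 1.
K_v = lim_{s→0} s·G_p(s) = 100 / (8·18) = 25/36.
e_ss = 8/K_v = 8/(25/36) = 11.52.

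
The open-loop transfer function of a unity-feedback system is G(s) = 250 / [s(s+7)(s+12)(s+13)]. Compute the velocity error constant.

System type = 1 (one pole at s=0).
K_v = lim_{s→0} s·G(s) = 250 / (7·12·13) = 125/546.

125/546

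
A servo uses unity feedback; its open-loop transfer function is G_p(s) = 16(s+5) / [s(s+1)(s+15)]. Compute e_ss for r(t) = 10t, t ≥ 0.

1.875

One free integrator in G_p(s): this is a type 1 system.
K_v = lim_{s→0} s·G_p(s) = 16·5 / (1·15) = 16/3.
e_ss = 10/K_v = 10/(16/3) = 1.875.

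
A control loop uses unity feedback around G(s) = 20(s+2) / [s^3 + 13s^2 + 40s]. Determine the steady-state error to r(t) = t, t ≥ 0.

Lowest-order denominator term is 40s, so the open loop has 1 pole at the origin → type 1 system.
K_v = lim_{s→0} s·G(s) = 20·2 / 40 = 1.
e_ss = 1/K_v = 1/1 = 1.

1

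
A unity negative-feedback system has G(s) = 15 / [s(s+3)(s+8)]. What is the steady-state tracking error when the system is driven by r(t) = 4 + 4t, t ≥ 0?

6.4

System type = 1 (one pole at s=0). By superposition:
  • 4: tracked with zero error.
  • 4t: e_ss = 4/K_v with K_v=0.625 → 6.4.
Total e_ss = 6.4.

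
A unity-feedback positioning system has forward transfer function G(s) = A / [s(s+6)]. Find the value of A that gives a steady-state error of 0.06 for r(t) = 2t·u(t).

System type = 1 (one pole at s=0).
K_v = lim_{s→0} s·G(s) = A / (6) = (1/6)·A.
e_ss = 2/K_v = 0.06 ⇒ K_v = 100/3 ⇒ A = (100/3)/(1/6) = 200.

200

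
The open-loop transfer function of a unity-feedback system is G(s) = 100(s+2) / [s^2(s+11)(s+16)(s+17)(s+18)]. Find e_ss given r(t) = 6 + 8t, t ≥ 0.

System type = 2 (two poles at s=0). Taking each input component in turn:
  • 6: tracked with zero error.
  • 8t: tracked with zero error.
Total e_ss = 0.

0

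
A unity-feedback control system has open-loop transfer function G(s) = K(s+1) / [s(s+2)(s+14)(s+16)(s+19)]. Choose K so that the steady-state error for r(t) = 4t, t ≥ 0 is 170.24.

System type = 1 (one pole at s=0).
K_v = lim_{s→0} s·G(s) = K·1 / (2·14·16·19) = (1/8512)·K.
e_ss = 4/K_v = 170.24 ⇒ K_v = 25/1064 ⇒ K = (25/1064)/(1/8512) = 200.

200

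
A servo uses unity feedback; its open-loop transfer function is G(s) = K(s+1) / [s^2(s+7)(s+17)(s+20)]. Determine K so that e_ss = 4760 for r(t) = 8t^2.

8

G(s) has two factors of s in the denominator, so the system is type 2.
K_a = lim_{s→0} s^2·G(s) = K·1 / (7·17·20) = (1/2380)·K.
e_ss = 16/K_a = 4760 ⇒ K_a = 2/595 ⇒ K = (2/595)/(1/2380) = 8.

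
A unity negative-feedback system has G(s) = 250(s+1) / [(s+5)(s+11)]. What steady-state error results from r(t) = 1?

11/61

System type = 0 (no poles at s=0).
K_p = lim_{s→0} G(s) = 250·1 / (5·11) = 50/11.
e_ss = 1/(1 + K_p) = 1/(61/11) = 11/61.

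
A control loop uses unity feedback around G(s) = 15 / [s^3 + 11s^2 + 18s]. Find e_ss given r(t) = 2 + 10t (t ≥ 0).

12

Lowest-order denominator term is 18s, so the open loop has 1 pole at the origin → type 1 system. Taking each input component in turn:
  • 2: tracked with zero error.
  • 10t: e_ss = 10/K_v with K_v=5/6 → 12.
Total e_ss = 12.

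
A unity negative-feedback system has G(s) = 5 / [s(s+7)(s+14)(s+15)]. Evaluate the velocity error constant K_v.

1/294

System type = 1 (one pole at s=0).
K_v = lim_{s→0} s·G(s) = 5 / (7·14·15) = 1/294.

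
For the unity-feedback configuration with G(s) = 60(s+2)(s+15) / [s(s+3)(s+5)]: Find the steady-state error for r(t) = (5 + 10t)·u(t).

1/12

The open loop has one pole at the origin → type 1 system. By superposition:
  • 5: tracked with zero error.
  • 10t: e_ss = 10/K_v with K_v=120 → 1/12.
Total e_ss = 1/12.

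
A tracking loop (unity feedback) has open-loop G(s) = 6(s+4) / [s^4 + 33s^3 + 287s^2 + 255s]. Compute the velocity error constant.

8/85

Lowest-order denominator term is 255s, so the open loop has 1 pole at the origin → type 1 system.
K_v = lim_{s→0} s·G(s) = 6·4 / 255 = 8/85.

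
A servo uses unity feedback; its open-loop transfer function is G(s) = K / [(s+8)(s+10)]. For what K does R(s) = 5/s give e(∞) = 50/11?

G(s) has no factors of s in the denominator, so the system is type 0.
K_p = lim_{s→0} G(s) = K / (8·10) = 0.0125·K.
e_ss = 5/(1 + K_p) = 50/11 ⇒ 1 + 0.0125·K = 1.1 ⇒ K = 8.

8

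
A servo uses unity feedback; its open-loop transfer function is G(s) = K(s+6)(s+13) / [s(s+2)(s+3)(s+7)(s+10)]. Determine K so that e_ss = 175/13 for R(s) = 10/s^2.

4

One free integrator in G(s): this is a type 1 system.
K_v = lim_{s→0} s·G(s) = K·6·13 / (2·3·7·10) = (13/70)·K.
e_ss = 10/K_v = 175/13 ⇒ K_v = 26/35 ⇒ K = (26/35)/(13/70) = 4.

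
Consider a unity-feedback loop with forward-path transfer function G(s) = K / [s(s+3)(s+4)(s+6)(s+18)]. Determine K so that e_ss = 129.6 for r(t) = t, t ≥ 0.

10

System type = 1 (one pole at s=0).
K_v = lim_{s→0} s·G(s) = K / (3·4·6·18) = (1/1296)·K.
e_ss = 1/K_v = 129.6 ⇒ K_v = 5/648 ⇒ K = (5/648)/(1/1296) = 10.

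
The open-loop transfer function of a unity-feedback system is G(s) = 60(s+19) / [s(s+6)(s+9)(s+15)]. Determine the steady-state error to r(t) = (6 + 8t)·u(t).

108/19

G(s) has one factor of s in the denominator, so the system is type 1. Treating each term separately:
  • 6: tracked with zero error.
  • 8t: e_ss = 8/K_v with K_v=38/27 → 108/19.
Total e_ss = 108/19.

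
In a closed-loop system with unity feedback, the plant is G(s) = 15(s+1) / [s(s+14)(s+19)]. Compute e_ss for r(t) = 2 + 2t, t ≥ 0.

The open loop has one pole at the origin → type 1 system. Treating each term separately:
  • 2: tracked with zero error.
  • 2t: e_ss = 2/K_v with K_v=15/266 → 532/15.
Total e_ss = 532/15.

532/15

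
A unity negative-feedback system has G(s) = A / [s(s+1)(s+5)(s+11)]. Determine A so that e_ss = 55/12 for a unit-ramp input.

12

One free integrator in G(s): this is a type 1 system.
K_v = lim_{s→0} s·G(s) = A / (1·5·11) = (1/55)·A.
e_ss = 1/K_v = 55/12 ⇒ K_v = 12/55 ⇒ A = (12/55)/(1/55) = 12.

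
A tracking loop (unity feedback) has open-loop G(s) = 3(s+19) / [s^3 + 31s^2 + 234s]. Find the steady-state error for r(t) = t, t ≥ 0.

Factoring s from the denominator leaves a polynomial with constant term 234, so the system is type 1.
K_v = lim_{s→0} s·G(s) = 3·19 / 234 = 19/78.
e_ss = 1/K_v = 1/(19/78) = 78/19.

78/19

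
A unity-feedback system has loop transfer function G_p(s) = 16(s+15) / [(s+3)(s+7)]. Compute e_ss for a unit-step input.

7/87

System type = 0 (no poles at s=0).
K_p = lim_{s→0} G_p(s) = 16·15 / (3·7) = 80/7.
e_ss = 1/(1 + K_p) = 1/(87/7) = 7/87.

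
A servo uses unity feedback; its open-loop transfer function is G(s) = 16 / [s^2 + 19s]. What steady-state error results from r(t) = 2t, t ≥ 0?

The denominator has no term below 19s — 1 pole at s=0, type 1.
K_v = lim_{s→0} s·G(s) = 16 / 19 = 16/19.
e_ss = 2/K_v = 2/(16/19) = 2.375.

2.375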